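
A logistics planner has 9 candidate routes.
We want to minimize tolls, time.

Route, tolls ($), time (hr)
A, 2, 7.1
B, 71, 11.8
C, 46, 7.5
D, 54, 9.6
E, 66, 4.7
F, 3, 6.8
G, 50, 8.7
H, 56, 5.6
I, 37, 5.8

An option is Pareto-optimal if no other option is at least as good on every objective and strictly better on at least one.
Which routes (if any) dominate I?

none

A: worse on time (7.1 vs 5.8).
B: worse on tolls (71 vs 37).
C: worse on tolls (46 vs 37).
D: worse on tolls (54 vs 37).
E: worse on tolls (66 vs 37).
F: worse on time (6.8 vs 5.8).
G: worse on tolls (50 vs 37).
H: worse on tolls (56 vs 37).
No option dominates I.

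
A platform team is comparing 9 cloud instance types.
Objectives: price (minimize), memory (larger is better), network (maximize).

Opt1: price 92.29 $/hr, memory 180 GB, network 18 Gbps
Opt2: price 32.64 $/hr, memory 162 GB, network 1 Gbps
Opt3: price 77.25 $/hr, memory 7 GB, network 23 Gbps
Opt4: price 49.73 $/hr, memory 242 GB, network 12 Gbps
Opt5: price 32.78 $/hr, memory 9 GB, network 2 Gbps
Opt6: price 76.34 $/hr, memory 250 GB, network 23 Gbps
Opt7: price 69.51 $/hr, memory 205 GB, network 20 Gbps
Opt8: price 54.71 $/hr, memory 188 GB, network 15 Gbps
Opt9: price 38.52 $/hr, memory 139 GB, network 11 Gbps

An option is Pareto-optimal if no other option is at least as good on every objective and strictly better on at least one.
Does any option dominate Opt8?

No

Opt1: worse on price (92.29 vs 54.71).
Opt2: worse on memory (162 vs 188).
Opt3: worse on price (77.25 vs 54.71).
Opt4: worse on network (12 vs 15).
Opt5: worse on memory (9 vs 188).
Opt6: worse on price (76.34 vs 54.71).
Opt7: worse on price (69.51 vs 54.71).
Opt9: worse on memory (139 vs 188).
No option is at least as good as Opt8 on every objective and strictly better on one.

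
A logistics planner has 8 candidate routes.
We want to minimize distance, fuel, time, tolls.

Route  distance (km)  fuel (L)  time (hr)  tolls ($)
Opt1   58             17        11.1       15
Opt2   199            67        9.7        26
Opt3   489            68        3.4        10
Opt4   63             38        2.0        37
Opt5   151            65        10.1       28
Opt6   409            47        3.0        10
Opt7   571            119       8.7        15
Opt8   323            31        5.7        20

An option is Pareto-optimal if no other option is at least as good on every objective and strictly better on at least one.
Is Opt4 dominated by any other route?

Opt1: worse on time (11.1 vs 2.0).
Opt2: worse on distance (199 vs 63).
Opt3: worse on distance (489 vs 63).
Opt5: worse on distance (151 vs 63).
Opt6: worse on distance (409 vs 63).
Opt7: worse on distance (571 vs 63).
Opt8: worse on distance (323 vs 63).
No option is at least as good as Opt4 on every objective and strictly better on one.

No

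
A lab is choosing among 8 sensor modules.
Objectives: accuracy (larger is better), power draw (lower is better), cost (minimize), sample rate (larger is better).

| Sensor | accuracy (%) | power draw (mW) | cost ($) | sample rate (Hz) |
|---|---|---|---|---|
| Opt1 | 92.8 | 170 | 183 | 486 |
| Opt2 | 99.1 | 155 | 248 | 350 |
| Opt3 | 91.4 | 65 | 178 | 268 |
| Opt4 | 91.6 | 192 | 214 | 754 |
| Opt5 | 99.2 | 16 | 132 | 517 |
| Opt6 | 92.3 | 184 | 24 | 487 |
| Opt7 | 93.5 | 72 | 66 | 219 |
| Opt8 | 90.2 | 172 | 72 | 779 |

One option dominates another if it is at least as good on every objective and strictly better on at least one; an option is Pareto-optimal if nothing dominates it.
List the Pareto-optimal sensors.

Opt4, Opt5, Opt6, Opt7, Opt8

Opt1: dominated by Opt5 (accuracy 99.2≥92.8, power draw 16≤170, cost 132≤183, sample rate 517≥486).
Opt2: dominated by Opt5 (accuracy 99.2≥99.1, power draw 16≤155, cost 132≤248, sample rate 517≥350).
Opt3: dominated by Opt5 (accuracy 99.2≥91.4, power draw 16≤65, cost 132≤178, sample rate 517≥268).
Opt4: not dominated.
Opt5: not dominated (best accuracy).
Opt6: not dominated (best cost).
Opt7: not dominated.
Opt8: not dominated (best sample rate).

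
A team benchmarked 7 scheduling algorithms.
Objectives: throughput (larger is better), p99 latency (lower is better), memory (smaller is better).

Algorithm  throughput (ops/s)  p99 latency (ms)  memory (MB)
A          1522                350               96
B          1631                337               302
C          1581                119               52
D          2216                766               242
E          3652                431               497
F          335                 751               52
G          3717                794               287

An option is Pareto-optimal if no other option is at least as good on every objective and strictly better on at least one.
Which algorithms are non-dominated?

A: dominated by C (throughput 1581≥1522, p99 latency 119≤350, memory 52≤96).
B: not dominated.
C: not dominated (best p99 latency).
D: not dominated.
E: not dominated.
F: dominated by C (throughput 1581≥335, p99 latency 119≤751, memory 52≤52).
G: not dominated (best throughput).

B, C, D, E, G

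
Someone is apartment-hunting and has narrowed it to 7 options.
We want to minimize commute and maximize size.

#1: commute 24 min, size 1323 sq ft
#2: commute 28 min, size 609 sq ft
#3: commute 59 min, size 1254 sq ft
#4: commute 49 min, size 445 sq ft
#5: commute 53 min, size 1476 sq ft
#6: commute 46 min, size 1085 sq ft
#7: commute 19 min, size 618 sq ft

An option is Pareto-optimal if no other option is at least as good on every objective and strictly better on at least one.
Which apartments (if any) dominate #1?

#2: worse on commute (28 vs 24).
#3: worse on commute (59 vs 24).
#4: worse on commute (49 vs 24).
#5: worse on commute (53 vs 24).
#6: worse on commute (46 vs 24).
#7: worse on size (618 vs 1323).
No option dominates #1.

none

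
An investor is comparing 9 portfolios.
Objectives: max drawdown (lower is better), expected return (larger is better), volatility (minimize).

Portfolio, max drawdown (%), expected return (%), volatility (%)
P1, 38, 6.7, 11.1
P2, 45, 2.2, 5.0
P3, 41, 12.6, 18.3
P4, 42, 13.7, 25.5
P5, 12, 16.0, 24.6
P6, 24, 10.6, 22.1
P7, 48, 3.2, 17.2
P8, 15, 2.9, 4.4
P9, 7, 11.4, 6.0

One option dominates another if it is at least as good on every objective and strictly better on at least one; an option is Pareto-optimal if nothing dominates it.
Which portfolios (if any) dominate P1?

P9

P9: max drawdown 7≤38, expected return 11.4≥6.7, volatility 6.0≤11.1 — dominates P1.
Others (P2, P3, P4, P5, P6, P7, P8) are each worse than P1 on at least one objective.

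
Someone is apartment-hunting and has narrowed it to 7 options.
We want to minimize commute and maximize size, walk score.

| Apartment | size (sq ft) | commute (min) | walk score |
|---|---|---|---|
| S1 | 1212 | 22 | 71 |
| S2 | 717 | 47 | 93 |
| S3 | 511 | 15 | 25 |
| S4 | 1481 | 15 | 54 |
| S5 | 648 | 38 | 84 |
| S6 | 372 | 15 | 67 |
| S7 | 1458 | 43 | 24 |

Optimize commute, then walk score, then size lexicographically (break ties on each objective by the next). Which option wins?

First minimize commute: best is 15, kept {S3, S4, S6}.
Then maximize walk score: best is 67, kept {S6}.

S6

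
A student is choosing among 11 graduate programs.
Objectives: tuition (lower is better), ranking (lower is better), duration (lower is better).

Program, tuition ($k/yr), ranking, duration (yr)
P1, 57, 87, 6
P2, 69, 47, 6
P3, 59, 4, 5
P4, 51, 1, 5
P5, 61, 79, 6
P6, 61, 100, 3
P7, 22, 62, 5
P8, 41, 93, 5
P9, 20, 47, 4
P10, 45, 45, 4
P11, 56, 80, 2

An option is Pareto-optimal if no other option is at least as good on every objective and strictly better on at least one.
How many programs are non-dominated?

P1: dominated by P4 (tuition 51≤57, ranking 1≤87, duration 5≤6).
P2: dominated by P3 (tuition 59≤69, ranking 4≤47, duration 5≤6).
P3: dominated by P4 (tuition 51≤59, ranking 1≤4, duration 5≤5).
P4: not dominated (best ranking).
P5: dominated by P3 (tuition 59≤61, ranking 4≤79, duration 5≤6).
P6: dominated by P11 (tuition 56≤61, ranking 80≤100, duration 2≤3).
P7: dominated by P9 (tuition 20≤22, ranking 47≤62, duration 4≤5).
P8: dominated by P7 (tuition 22≤41, ranking 62≤93, duration 5≤5).
P9: not dominated (best tuition).
P10: not dominated.
P11: not dominated (best duration).
Pareto-optimal: P4, P9, P10, P11 → 4.

4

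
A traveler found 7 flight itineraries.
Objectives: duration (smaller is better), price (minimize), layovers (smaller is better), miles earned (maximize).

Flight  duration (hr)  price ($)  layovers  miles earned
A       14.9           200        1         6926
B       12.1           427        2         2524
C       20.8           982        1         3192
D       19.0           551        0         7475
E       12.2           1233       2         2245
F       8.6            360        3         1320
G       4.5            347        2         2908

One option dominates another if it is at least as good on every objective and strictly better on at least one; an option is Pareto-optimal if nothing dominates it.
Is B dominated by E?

E vs B: E is worse on duration (12.2 vs 12.1), so it does not dominate B.

No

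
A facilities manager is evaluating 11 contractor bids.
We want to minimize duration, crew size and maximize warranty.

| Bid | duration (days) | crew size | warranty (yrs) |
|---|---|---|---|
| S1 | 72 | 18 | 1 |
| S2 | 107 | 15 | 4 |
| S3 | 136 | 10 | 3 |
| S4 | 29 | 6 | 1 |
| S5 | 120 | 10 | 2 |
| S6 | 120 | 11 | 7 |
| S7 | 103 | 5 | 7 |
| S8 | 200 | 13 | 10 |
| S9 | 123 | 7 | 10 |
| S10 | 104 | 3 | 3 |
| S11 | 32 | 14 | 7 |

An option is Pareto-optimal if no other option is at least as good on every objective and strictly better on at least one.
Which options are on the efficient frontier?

S1: dominated by S4 (duration 29≤72, crew size 6≤18, warranty 1≥1).
S2: dominated by S7 (duration 103≤107, crew size 5≤15, warranty 7≥4).
S3: dominated by S7 (duration 103≤136, crew size 5≤10, warranty 7≥3).
S4: not dominated (best duration).
S5: dominated by S7 (duration 103≤120, crew size 5≤10, warranty 7≥2).
S6: dominated by S7 (duration 103≤120, crew size 5≤11, warranty 7≥7).
S7: not dominated.
S8: dominated by S9 (duration 123≤200, crew size 7≤13, warranty 10≥10).
S9: not dominated.
S10: not dominated (best crew size).
S11: not dominated.

S4, S7, S9, S10, S11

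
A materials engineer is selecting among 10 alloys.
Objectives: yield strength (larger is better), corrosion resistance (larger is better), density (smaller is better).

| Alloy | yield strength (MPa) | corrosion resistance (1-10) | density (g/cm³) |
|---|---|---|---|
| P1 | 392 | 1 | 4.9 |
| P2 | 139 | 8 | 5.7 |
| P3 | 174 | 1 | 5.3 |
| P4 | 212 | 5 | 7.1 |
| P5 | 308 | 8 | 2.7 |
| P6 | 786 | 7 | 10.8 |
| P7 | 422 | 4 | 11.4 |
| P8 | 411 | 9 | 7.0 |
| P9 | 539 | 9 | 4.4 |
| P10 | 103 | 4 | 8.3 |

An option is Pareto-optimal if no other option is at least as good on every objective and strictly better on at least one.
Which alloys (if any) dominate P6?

none

P1: worse on yield strength (392 vs 786).
P2: worse on yield strength (139 vs 786).
P3: worse on yield strength (174 vs 786).
P4: worse on yield strength (212 vs 786).
P5: worse on yield strength (308 vs 786).
P7: worse on yield strength (422 vs 786).
P8: worse on yield strength (411 vs 786).
P9: worse on yield strength (539 vs 786).
P10: worse on yield strength (103 vs 786).
No option dominates P6.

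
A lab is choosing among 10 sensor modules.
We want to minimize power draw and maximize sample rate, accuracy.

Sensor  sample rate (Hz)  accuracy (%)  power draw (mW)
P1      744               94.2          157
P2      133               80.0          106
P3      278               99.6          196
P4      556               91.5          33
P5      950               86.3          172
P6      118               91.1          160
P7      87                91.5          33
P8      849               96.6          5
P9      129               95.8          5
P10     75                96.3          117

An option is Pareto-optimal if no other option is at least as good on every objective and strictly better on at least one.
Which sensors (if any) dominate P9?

P8

P8: sample rate 849≥129, accuracy 96.6≥95.8, power draw 5≤5 — dominates P9.
Others (P1, P2, P3, P4, P5, P6, P7, P10) are each worse than P9 on at least one objective.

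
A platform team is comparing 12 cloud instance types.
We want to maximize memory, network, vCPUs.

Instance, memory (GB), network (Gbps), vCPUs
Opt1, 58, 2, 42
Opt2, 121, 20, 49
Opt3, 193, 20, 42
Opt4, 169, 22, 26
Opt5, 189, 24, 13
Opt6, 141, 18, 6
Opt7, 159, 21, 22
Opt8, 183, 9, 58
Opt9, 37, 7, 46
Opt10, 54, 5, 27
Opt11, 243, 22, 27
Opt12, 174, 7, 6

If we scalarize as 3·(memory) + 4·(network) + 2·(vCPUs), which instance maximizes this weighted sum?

Opt1: 3·58 + 4·2 + 2·42 = 266
Opt2: 3·121 + 4·20 + 2·49 = 541
Opt3: 3·193 + 4·20 + 2·42 = 743
Opt4: 3·169 + 4·22 + 2·26 = 647
Opt5: 3·189 + 4·24 + 2·13 = 689
Opt6: 3·141 + 4·18 + 2·6 = 507
Opt7: 3·159 + 4·21 + 2·22 = 605
Opt8: 3·183 + 4·9 + 2·58 = 701
Opt9: 3·37 + 4·7 + 2·46 = 231
Opt10: 3·54 + 4·5 + 2·27 = 236
Opt11: 3·243 + 4·22 + 2·27 = 871
Opt12: 3·174 + 4·7 + 2·6 = 562
Highest: Opt11 at 871.

Opt11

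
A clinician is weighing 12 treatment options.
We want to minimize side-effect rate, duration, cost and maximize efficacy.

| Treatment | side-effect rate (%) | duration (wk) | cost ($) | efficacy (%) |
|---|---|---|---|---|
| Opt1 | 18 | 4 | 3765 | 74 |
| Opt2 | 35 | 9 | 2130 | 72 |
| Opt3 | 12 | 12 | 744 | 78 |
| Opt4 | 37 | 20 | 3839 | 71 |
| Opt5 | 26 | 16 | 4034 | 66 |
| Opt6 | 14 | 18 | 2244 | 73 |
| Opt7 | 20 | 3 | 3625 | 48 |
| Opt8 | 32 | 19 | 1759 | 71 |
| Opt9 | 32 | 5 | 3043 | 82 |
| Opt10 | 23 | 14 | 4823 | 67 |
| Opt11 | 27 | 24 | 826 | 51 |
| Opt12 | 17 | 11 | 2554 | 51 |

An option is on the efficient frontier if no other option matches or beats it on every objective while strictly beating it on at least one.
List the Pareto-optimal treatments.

Opt1, Opt2, Opt3, Opt7, Opt9, Opt12

Opt1: not dominated.
Opt2: not dominated.
Opt3: not dominated (best side-effect rate).
Opt4: dominated by Opt1 (side-effect rate 18≤37, duration 4≤20, cost 3765≤3839, efficacy 74≥71).
Opt5: dominated by Opt1 (side-effect rate 18≤26, duration 4≤16, cost 3765≤4034, efficacy 74≥66).
Opt6: dominated by Opt3 (side-effect rate 12≤14, duration 12≤18, cost 744≤2244, efficacy 78≥73).
Opt7: not dominated (best duration).
Opt8: dominated by Opt3 (side-effect rate 12≤32, duration 12≤19, cost 744≤1759, efficacy 78≥71).
Opt9: not dominated (best efficacy).
Opt10: dominated by Opt1 (side-effect rate 18≤23, duration 4≤14, cost 3765≤4823, efficacy 74≥67).
Opt11: dominated by Opt3 (side-effect rate 12≤27, duration 12≤24, cost 744≤826, efficacy 78≥51).
Opt12: not dominated.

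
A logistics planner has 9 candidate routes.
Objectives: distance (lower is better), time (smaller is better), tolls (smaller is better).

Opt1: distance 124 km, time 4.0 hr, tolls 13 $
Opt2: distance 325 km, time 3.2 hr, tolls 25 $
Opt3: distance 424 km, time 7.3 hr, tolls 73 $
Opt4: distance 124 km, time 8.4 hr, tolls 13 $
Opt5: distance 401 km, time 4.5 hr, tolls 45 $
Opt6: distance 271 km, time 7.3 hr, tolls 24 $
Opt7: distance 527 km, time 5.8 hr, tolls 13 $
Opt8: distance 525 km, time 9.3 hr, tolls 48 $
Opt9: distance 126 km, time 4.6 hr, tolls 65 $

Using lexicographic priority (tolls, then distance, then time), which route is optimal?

Opt1

First minimize tolls: best is 13, kept {Opt1, Opt4, Opt7}.
Then minimize distance: best is 124, kept {Opt1, Opt4}.
Then minimize time: best is 4.0, kept {Opt1}.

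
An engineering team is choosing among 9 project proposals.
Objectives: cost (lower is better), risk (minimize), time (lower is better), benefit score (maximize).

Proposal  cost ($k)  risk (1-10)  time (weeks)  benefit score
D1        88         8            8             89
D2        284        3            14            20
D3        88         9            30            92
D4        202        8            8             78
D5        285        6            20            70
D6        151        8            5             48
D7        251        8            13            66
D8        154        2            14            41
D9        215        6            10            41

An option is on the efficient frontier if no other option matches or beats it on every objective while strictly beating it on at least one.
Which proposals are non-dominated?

D1: not dominated.
D2: dominated by D8 (cost 154≤284, risk 2≤3, time 14≤14, benefit score 41≥20).
D3: not dominated (best benefit score).
D4: dominated by D1 (cost 88≤202, risk 8≤8, time 8≤8, benefit score 89≥78).
D5: not dominated.
D6: not dominated (best time).
D7: dominated by D1 (cost 88≤251, risk 8≤8, time 8≤13, benefit score 89≥66).
D8: not dominated (best risk).
D9: not dominated.

D1, D3, D5, D6, D8, D9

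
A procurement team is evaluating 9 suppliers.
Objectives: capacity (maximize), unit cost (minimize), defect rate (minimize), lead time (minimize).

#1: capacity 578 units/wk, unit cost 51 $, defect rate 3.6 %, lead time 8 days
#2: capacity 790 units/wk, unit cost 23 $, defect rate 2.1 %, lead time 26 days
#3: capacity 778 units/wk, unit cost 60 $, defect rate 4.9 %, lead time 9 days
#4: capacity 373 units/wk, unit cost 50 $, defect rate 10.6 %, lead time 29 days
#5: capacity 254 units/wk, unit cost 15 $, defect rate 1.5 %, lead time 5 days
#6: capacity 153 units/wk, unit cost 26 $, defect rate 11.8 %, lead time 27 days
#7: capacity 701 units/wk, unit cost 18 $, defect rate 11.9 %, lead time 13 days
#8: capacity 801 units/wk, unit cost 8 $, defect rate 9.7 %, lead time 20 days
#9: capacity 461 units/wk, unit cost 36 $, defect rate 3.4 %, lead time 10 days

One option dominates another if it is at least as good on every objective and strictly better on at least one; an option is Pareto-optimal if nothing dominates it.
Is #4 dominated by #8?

#8 vs #4: capacity 801≥373, unit cost 8≤50, defect rate 9.7≤10.6, lead time 20≤29 — #8 is at least as good on every objective with at least one strict improvement.

Yes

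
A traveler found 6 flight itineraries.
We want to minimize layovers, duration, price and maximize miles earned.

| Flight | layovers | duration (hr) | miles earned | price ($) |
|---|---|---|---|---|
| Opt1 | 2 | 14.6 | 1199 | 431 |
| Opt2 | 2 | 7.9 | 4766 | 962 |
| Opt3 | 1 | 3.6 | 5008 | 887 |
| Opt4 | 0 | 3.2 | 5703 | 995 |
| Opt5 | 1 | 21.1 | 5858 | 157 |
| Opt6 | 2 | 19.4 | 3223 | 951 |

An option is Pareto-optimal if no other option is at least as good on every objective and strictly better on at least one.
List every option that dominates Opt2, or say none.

Opt3

Opt3: layovers 1≤2, duration 3.6≤7.9, miles earned 5008≥4766, price 887≤962 — dominates Opt2.
Others (Opt1, Opt4, Opt5, Opt6) are each worse than Opt2 on at least one objective.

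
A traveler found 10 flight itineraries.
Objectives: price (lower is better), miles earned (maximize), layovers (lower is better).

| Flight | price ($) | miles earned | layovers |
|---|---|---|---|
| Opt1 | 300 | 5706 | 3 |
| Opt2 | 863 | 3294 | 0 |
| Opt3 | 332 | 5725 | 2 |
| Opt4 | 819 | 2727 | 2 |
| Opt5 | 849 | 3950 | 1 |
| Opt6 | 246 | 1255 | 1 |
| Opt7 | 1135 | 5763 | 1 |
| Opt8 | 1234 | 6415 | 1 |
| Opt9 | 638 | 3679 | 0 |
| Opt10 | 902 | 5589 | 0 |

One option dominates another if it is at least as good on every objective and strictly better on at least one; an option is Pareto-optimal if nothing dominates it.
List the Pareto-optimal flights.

Opt1: not dominated.
Opt2: dominated by Opt9 (price 638≤863, miles earned 3679≥3294, layovers 0≤0).
Opt3: not dominated.
Opt4: dominated by Opt3 (price 332≤819, miles earned 5725≥2727, layovers 2≤2).
Opt5: not dominated.
Opt6: not dominated (best price).
Opt7: not dominated.
Opt8: not dominated (best miles earned).
Opt9: not dominated.
Opt10: not dominated.

Opt1, Opt3, Opt5, Opt6, Opt7, Opt8, Opt9, Opt10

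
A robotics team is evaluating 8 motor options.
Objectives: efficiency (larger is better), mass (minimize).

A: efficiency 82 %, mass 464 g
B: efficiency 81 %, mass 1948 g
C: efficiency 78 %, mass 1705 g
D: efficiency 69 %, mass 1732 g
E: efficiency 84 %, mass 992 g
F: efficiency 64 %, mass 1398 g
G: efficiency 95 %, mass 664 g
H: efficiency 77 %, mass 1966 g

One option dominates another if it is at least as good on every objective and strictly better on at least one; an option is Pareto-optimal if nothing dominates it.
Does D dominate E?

No

D vs E: D is worse on efficiency (69 vs 84), so it does not dominate E.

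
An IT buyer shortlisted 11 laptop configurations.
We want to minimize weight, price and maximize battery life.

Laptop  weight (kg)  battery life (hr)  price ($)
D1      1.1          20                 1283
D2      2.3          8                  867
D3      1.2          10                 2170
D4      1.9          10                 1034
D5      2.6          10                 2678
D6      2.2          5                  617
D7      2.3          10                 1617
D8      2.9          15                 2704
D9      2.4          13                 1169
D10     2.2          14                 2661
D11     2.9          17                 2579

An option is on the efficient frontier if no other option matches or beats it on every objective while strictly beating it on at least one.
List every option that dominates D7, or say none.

D1: weight 1.1≤2.3, battery life 20≥10, price 1283≤1617 — dominates D7.
D4: weight 1.9≤2.3, battery life 10≥10, price 1034≤1617 — dominates D7.
Others (D2, D3, D5, D6, D8, D9, D10, D11) are each worse than D7 on at least one objective.

D1, D4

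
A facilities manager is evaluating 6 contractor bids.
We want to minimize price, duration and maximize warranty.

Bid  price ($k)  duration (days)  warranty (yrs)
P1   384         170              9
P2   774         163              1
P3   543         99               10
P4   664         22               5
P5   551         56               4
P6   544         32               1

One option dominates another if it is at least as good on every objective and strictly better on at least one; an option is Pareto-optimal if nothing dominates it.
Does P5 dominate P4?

No

P5 vs P4: P5 is worse on duration (56 vs 22), so it does not dominate P4.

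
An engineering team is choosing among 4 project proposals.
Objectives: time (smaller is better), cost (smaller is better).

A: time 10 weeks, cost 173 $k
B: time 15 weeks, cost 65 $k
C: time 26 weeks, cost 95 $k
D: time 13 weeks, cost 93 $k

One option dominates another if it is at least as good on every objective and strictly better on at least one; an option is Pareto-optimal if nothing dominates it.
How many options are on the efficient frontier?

3

A: not dominated (best time).
B: not dominated (best cost).
C: dominated by B (time 15≤26, cost 65≤95).
D: not dominated.
Pareto-optimal: A, B, D → 3.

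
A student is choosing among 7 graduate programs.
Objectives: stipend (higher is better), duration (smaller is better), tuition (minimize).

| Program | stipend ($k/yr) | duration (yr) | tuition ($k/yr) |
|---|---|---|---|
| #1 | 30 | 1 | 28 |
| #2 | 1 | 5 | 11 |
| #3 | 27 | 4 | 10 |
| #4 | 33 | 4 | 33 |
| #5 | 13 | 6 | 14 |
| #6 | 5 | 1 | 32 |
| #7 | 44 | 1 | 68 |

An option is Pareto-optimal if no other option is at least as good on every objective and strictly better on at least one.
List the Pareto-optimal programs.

#1, #3, #4, #7

#1: not dominated.
#2: dominated by #3 (stipend 27≥1, duration 4≤5, tuition 10≤11).
#3: not dominated (best tuition).
#4: not dominated.
#5: dominated by #3 (stipend 27≥13, duration 4≤6, tuition 10≤14).
#6: dominated by #1 (stipend 30≥5, duration 1≤1, tuition 28≤32).
#7: not dominated (best stipend).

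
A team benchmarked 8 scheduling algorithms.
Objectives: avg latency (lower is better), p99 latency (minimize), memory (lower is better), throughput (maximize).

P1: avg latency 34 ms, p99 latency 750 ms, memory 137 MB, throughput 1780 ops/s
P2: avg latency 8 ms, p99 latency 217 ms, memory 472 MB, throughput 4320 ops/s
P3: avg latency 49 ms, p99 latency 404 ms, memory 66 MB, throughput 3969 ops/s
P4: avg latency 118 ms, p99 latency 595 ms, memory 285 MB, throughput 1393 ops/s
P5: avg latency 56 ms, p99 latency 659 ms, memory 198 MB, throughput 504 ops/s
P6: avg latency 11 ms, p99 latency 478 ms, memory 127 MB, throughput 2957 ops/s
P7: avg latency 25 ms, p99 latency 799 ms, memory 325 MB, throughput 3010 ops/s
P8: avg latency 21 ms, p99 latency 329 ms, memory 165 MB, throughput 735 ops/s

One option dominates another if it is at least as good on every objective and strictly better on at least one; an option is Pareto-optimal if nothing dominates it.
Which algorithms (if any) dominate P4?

P3, P6

P3: avg latency 49≤118, p99 latency 404≤595, memory 66≤285, throughput 3969≥1393 — dominates P4.
P6: avg latency 11≤118, p99 latency 478≤595, memory 127≤285, throughput 2957≥1393 — dominates P4.
Others (P1, P2, P5, P7, P8) are each worse than P4 on at least one objective.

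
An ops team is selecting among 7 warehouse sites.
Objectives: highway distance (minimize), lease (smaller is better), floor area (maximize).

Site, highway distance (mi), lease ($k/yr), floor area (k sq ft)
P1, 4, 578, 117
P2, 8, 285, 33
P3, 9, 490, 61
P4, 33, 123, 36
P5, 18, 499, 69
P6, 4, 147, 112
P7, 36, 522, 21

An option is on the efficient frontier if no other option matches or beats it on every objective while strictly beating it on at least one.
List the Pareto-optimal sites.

P1, P4, P6

P1: not dominated (best floor area).
P2: dominated by P6 (highway distance 4≤8, lease 147≤285, floor area 112≥33).
P3: dominated by P6 (highway distance 4≤9, lease 147≤490, floor area 112≥61).
P4: not dominated (best lease).
P5: dominated by P6 (highway distance 4≤18, lease 147≤499, floor area 112≥69).
P6: not dominated.
P7: dominated by P2 (highway distance 8≤36, lease 285≤522, floor area 33≥21).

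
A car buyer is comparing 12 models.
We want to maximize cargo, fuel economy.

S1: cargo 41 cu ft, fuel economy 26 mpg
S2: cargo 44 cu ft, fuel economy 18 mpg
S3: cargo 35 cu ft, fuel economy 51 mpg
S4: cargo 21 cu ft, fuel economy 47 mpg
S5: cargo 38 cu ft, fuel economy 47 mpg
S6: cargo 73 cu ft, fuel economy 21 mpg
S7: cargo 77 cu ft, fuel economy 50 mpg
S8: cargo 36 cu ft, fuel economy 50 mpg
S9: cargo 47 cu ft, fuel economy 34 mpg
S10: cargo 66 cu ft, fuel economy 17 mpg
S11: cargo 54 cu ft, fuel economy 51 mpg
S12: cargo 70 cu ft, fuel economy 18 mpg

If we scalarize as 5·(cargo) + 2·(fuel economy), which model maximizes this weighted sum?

S7

S1: 5·41 + 2·26 = 257
S2: 5·44 + 2·18 = 256
S3: 5·35 + 2·51 = 277
S4: 5·21 + 2·47 = 199
S5: 5·38 + 2·47 = 284
S6: 5·73 + 2·21 = 407
S7: 5·77 + 2·50 = 485
S8: 5·36 + 2·50 = 280
S9: 5·47 + 2·34 = 303
S10: 5·66 + 2·17 = 364
S11: 5·54 + 2·51 = 372
S12: 5·70 + 2·18 = 386
Highest: S7 at 485.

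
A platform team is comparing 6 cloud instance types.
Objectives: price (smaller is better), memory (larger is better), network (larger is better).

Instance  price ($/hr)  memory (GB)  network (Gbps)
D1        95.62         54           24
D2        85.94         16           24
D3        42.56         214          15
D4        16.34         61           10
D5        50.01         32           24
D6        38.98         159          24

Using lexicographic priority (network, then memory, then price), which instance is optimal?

D6

First maximize network: best is 24, kept {D1, D2, D5, D6}.
Then maximize memory: best is 159, kept {D6}.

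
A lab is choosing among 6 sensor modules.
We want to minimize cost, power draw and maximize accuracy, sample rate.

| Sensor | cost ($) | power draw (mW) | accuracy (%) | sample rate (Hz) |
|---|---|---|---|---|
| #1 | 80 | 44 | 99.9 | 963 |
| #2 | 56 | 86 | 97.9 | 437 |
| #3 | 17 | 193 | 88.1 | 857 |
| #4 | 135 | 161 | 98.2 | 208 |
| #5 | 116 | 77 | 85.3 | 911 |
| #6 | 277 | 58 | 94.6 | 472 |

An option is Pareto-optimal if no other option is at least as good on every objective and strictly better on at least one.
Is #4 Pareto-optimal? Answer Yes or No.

#1 vs #4: cost 80≤135, power draw 44≤161, accuracy 99.9≥98.2, sample rate 963≥208 — #1 is at least as good on every objective and strictly better on at least one, so #1 dominates #4.

No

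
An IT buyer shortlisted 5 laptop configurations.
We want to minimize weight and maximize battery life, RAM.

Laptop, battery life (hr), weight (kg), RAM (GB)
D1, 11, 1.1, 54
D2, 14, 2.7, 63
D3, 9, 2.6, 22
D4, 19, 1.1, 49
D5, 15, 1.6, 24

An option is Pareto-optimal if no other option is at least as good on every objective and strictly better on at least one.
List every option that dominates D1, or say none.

none

D2: worse on weight (2.7 vs 1.1).
D3: worse on battery life (9 vs 11).
D4: worse on RAM (49 vs 54).
D5: worse on weight (1.6 vs 1.1).
No option dominates D1.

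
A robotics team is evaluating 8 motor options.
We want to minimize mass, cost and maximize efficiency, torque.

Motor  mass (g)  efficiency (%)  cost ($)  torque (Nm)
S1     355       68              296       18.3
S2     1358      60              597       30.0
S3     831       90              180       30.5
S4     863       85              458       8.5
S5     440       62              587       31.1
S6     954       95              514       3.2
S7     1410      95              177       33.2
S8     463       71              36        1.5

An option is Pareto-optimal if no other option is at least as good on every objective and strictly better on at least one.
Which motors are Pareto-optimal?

S1: not dominated (best mass).
S2: dominated by S3 (mass 831≤1358, efficiency 90≥60, cost 180≤597, torque 30.5≥30.0).
S3: not dominated.
S4: dominated by S3 (mass 831≤863, efficiency 90≥85, cost 180≤458, torque 30.5≥8.5).
S5: not dominated.
S6: not dominated.
S7: not dominated (best torque).
S8: not dominated (best cost).

S1, S3, S5, S6, S7, S8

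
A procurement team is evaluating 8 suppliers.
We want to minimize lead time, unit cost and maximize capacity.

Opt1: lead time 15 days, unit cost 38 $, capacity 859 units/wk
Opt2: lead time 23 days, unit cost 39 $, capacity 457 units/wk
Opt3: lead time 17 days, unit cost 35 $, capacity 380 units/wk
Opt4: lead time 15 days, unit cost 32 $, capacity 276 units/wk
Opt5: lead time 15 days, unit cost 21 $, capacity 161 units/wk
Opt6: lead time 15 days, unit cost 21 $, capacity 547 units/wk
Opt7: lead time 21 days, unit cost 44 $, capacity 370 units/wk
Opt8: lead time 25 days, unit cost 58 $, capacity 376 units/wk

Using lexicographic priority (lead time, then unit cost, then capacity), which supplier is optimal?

Opt6

First minimize lead time: best is 15, kept {Opt1, Opt4, Opt5, Opt6}.
Then minimize unit cost: best is 21, kept {Opt5, Opt6}.
Then maximize capacity: best is 547, kept {Opt6}.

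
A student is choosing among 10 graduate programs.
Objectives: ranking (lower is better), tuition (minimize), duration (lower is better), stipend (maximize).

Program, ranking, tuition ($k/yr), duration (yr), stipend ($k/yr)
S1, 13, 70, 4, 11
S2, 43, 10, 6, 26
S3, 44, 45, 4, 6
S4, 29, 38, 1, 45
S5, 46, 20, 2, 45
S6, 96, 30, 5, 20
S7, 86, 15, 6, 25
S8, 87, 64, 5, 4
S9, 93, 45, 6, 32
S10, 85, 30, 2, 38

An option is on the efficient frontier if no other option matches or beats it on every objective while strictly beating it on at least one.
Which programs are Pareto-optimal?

S1, S2, S4, S5

S1: not dominated (best ranking).
S2: not dominated (best tuition).
S3: dominated by S4 (ranking 29≤44, tuition 38≤45, duration 1≤4, stipend 45≥6).
S4: not dominated (best duration).
S5: not dominated.
S6: dominated by S5 (ranking 46≤96, tuition 20≤30, duration 2≤5, stipend 45≥20).
S7: dominated by S2 (ranking 43≤86, tuition 10≤15, duration 6≤6, stipend 26≥25).
S8: dominated by S3 (ranking 44≤87, tuition 45≤64, duration 4≤5, stipend 6≥4).
S9: dominated by S4 (ranking 29≤93, tuition 38≤45, duration 1≤6, stipend 45≥32).
S10: dominated by S5 (ranking 46≤85, tuition 20≤30, duration 2≤2, stipend 45≥38).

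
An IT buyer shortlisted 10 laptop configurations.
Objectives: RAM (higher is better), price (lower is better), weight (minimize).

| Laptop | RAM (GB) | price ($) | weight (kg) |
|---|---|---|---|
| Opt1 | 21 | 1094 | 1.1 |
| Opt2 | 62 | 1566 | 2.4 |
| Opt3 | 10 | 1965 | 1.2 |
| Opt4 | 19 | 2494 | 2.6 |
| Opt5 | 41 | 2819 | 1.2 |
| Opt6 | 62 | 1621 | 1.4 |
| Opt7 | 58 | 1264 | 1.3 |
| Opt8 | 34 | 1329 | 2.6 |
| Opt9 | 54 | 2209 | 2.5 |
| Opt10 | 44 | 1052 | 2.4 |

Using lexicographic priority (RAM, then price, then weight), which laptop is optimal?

Opt2

First maximize RAM: best is 62, kept {Opt2, Opt6}.
Then minimize price: best is 1566, kept {Opt2}.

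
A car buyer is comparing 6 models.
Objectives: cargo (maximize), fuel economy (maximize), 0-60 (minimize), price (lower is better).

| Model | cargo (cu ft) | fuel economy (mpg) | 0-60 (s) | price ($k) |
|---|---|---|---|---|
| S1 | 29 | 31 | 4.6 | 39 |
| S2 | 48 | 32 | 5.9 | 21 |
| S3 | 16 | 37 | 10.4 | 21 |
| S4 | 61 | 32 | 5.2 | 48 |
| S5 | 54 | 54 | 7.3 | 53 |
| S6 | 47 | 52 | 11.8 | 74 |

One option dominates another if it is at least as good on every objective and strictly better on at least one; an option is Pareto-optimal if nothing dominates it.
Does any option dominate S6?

Yes

S5 vs S6: cargo 54≥47, fuel economy 54≥52, 0-60 7.3≤11.8, price 53≤74 — S5 is at least as good on every objective and strictly better on at least one, so S5 dominates S6.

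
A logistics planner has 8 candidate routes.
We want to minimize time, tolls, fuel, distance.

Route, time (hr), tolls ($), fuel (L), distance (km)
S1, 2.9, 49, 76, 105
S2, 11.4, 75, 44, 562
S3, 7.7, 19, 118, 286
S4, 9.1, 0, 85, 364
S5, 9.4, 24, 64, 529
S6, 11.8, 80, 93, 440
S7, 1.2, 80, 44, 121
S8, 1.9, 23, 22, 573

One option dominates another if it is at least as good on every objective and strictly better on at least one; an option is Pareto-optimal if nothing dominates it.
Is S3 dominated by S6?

No

S6 vs S3: S6 is worse on time (11.8 vs 7.7), so it does not dominate S3.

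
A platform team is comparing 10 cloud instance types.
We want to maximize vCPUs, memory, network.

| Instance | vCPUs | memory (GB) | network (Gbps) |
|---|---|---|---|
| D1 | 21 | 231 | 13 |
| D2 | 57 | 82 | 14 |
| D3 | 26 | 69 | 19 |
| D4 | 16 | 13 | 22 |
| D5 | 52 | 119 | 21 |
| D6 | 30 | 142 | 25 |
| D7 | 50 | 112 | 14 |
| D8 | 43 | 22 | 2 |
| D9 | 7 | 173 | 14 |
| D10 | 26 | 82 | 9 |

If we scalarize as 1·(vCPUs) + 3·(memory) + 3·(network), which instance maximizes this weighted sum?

D1: 1·21 + 3·231 + 3·13 = 753
D2: 1·57 + 3·82 + 3·14 = 345
D3: 1·26 + 3·69 + 3·19 = 290
D4: 1·16 + 3·13 + 3·22 = 121
D5: 1·52 + 3·119 + 3·21 = 472
D6: 1·30 + 3·142 + 3·25 = 531
D7: 1·50 + 3·112 + 3·14 = 428
D8: 1·43 + 3·22 + 3·2 = 115
D9: 1·7 + 3·173 + 3·14 = 568
D10: 1·26 + 3·82 + 3·9 = 299
Highest: D1 at 753.

D1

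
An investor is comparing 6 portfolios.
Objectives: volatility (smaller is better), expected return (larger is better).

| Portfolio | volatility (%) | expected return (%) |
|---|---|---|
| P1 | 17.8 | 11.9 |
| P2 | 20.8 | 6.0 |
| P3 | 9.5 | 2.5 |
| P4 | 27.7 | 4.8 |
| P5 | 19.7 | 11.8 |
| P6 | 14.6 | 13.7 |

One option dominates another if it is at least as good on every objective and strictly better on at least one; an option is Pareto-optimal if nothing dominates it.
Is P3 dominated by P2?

No

P2 vs P3: P2 is worse on volatility (20.8 vs 9.5), so it does not dominate P3.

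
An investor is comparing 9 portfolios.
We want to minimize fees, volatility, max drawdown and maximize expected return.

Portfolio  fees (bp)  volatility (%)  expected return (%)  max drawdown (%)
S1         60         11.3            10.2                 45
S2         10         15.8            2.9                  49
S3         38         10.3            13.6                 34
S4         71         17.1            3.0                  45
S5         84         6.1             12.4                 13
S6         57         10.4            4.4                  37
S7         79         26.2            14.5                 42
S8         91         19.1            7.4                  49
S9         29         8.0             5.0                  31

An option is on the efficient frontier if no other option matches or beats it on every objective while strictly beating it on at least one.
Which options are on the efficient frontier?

S2, S3, S5, S7, S9

S1: dominated by S3 (fees 38≤60, volatility 10.3≤11.3, expected return 13.6≥10.2, max drawdown 34≤45).
S2: not dominated (best fees).
S3: not dominated.
S4: dominated by S1 (fees 60≤71, volatility 11.3≤17.1, expected return 10.2≥3.0, max drawdown 45≤45).
S5: not dominated (best volatility).
S6: dominated by S3 (fees 38≤57, volatility 10.3≤10.4, expected return 13.6≥4.4, max drawdown 34≤37).
S7: not dominated (best expected return).
S8: dominated by S1 (fees 60≤91, volatility 11.3≤19.1, expected return 10.2≥7.4, max drawdown 45≤49).
S9: not dominated.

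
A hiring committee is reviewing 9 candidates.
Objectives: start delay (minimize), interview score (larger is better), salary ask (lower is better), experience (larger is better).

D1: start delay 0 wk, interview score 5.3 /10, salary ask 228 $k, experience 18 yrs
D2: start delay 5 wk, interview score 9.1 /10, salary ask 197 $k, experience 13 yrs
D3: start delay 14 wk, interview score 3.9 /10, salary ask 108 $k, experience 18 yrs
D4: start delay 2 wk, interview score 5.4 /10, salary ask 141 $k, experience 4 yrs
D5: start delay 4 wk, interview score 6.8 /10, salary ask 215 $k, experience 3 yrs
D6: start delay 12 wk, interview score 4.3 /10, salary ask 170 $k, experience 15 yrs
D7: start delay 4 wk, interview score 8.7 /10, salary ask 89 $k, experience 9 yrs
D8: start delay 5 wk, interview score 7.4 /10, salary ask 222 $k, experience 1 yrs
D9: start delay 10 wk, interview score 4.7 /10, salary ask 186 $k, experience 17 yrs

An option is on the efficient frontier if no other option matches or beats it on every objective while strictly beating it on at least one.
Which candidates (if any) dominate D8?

D2: start delay 5≤5, interview score 9.1≥7.4, salary ask 197≤222, experience 13≥1 — dominates D8.
D7: start delay 4≤5, interview score 8.7≥7.4, salary ask 89≤222, experience 9≥1 — dominates D8.
Others (D1, D3, D4, D5, D6, D9) are each worse than D8 on at least one objective.

D2, D7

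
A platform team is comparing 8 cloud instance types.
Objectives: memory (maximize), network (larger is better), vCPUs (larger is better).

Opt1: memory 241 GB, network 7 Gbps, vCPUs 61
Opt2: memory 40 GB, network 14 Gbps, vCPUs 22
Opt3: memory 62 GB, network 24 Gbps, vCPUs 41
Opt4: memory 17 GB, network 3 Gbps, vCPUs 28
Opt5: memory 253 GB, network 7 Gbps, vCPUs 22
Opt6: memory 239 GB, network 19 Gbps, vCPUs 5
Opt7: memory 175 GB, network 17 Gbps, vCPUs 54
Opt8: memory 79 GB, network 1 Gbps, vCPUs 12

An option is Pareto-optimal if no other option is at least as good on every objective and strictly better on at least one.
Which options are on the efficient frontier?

Opt1: not dominated (best vCPUs).
Opt2: dominated by Opt3 (memory 62≥40, network 24≥14, vCPUs 41≥22).
Opt3: not dominated (best network).
Opt4: dominated by Opt1 (memory 241≥17, network 7≥3, vCPUs 61≥28).
Opt5: not dominated (best memory).
Opt6: not dominated.
Opt7: not dominated.
Opt8: dominated by Opt1 (memory 241≥79, network 7≥1, vCPUs 61≥12).

Opt1, Opt3, Opt5, Opt6, Opt7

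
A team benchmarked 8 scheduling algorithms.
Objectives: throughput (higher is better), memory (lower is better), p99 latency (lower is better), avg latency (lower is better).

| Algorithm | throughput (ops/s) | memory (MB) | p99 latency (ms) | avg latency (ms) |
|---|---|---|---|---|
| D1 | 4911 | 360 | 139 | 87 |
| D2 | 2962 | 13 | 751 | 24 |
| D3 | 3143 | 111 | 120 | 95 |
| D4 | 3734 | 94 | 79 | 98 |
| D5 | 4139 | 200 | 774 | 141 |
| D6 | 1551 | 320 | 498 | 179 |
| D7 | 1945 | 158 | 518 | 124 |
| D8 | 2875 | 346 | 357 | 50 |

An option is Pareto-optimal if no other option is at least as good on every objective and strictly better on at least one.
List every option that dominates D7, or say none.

D3: throughput 3143≥1945, memory 111≤158, p99 latency 120≤518, avg latency 95≤124 — dominates D7.
D4: throughput 3734≥1945, memory 94≤158, p99 latency 79≤518, avg latency 98≤124 — dominates D7.
Others (D1, D2, D5, D6, D8) are each worse than D7 on at least one objective.

D3, D4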